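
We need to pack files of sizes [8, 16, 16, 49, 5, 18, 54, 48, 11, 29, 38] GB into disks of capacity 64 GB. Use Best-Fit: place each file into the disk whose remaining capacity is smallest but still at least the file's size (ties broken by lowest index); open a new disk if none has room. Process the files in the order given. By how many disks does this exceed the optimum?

Best-Fit: [8,16,16,18] [49,5] [54] [48,11] [29] [38] → 6 disks.
Total size 292 GB; any packing needs at least ⌈292/64⌉ = 5 disks.
An optimal packing achieves that bound: [54,8] [49,11] [48,16] [38,18,5] [29,16] → 5 disks.
Excess: 6 − 5 = 1.

1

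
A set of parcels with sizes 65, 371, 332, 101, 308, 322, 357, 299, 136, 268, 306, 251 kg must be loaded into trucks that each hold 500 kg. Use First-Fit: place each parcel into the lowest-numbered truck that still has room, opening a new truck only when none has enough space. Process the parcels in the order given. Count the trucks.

65 kg → truck 1 (remaining 435 kg)
371 kg → truck 1 (remaining 64 kg)
332 kg → truck 2 (remaining 168 kg)
101 kg → truck 2 (remaining 67 kg)
308 kg → truck 3 (remaining 192 kg)
322 kg → truck 4 (remaining 178 kg)
357 kg → truck 5 (remaining 143 kg)
299 kg → truck 6 (remaining 201 kg)
136 kg → truck 3 (remaining 56 kg)
268 kg → truck 7 (remaining 232 kg)
306 kg → truck 8 (remaining 194 kg)
251 kg → truck 9 (remaining 249 kg)

9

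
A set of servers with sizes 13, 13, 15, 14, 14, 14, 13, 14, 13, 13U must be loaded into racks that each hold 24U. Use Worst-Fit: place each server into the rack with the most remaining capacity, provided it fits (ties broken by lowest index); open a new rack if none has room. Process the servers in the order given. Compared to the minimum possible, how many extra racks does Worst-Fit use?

0

Worst-Fit: [13] [13] [15] [14] [14] [14] [13] [14] [13] [13] → 10 racks.
10 servers exceed 12U (half the capacity), and no two of those can share a rack, so at least 10 racks are needed.
So 10 is already optimal.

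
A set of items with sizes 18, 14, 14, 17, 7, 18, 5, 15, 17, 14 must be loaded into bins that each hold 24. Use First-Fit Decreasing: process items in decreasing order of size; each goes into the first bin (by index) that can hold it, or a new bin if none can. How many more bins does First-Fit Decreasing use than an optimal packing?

0

First-Fit Decreasing: [18,5] [18] [17,7] [17] [15] [14] [14] [14] → 8 bins.
8 items exceed 12 (half the capacity), and no two of those can share a bin, so at least 8 bins are needed.
So 8 is already optimal.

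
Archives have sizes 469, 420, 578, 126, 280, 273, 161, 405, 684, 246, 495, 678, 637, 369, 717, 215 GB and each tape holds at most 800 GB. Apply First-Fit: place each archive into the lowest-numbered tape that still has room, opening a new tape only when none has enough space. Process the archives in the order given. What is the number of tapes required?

10

tape 1: place 469 GB, 331 GB left
tape 2: place 420 GB, 380 GB left
tape 3: place 578 GB, 222 GB left
tape 1: place 126 GB, 205 GB left
tape 2: place 280 GB, 100 GB left
tape 4: place 273 GB, 527 GB left
tape 1: place 161 GB, 44 GB left
tape 4: place 405 GB, 122 GB left
tape 5: place 684 GB, 116 GB left
tape 6: place 246 GB, 554 GB left
tape 6: place 495 GB, 59 GB left
tape 7: place 678 GB, 122 GB left
tape 8: place 637 GB, 163 GB left
tape 9: place 369 GB, 431 GB left
tape 10: place 717 GB, 83 GB left
tape 3: place 215 GB, 7 GB left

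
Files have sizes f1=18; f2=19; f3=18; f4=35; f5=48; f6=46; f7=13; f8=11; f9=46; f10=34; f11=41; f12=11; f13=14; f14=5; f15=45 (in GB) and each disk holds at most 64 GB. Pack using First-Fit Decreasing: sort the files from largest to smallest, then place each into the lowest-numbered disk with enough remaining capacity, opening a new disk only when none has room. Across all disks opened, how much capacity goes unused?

Sorted descending: 48, 46, 46, 45, 41, 35, 34, 19, 18, 18, 14, 13, 11, 11, 5.
Put 48 GB in disk 1; 16 GB remain.
Put 46 GB in disk 2; 18 GB remain.
Put 46 GB in disk 3; 18 GB remain.
Put 45 GB in disk 4; 19 GB remain.
Put 41 GB in disk 5; 23 GB remain.
Put 35 GB in disk 6; 29 GB remain.
Put 34 GB in disk 7; 30 GB remain.
Put 19 GB in disk 4; 0 GB remain.
Put 18 GB in disk 2; 0 GB remain.
Put 18 GB in disk 3; 0 GB remain.
Put 14 GB in disk 1; 2 GB remain.
Put 13 GB in disk 5; 10 GB remain.
Put 11 GB in disk 6; 18 GB remain.
Put 11 GB in disk 6; 7 GB remain.
Put 5 GB in disk 5; 5 GB remain.
7 disks × 64 GB = 448 GB; used 404 GB; unused 44 GB.

44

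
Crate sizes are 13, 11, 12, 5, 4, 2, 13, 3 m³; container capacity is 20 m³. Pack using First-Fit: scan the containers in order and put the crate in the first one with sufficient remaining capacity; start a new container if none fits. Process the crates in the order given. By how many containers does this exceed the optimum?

First-Fit: [13,5,2] [11,4,3] [12] [13] → 4 containers.
Total size 63 m³; any packing needs at least ⌈63/20⌉ = 4 containers.
So 4 is already optimal.

0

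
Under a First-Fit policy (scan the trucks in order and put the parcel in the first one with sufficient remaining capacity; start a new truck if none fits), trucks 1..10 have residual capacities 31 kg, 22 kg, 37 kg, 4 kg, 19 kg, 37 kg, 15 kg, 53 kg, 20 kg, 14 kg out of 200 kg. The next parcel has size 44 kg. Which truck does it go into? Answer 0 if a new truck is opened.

8

Trucks with room: truck 8 (53 kg).
The first with room is truck 8.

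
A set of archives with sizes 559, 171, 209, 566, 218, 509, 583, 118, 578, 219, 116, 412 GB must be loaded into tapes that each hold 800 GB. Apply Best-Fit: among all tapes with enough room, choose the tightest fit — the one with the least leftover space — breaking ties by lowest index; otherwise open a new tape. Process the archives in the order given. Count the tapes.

6

559 GB → tape 1 (remaining 241 GB)
171 GB → tape 1 (remaining 70 GB)
209 GB → tape 2 (remaining 591 GB)
566 GB → tape 2 (remaining 25 GB)
218 GB → tape 3 (remaining 582 GB)
509 GB → tape 3 (remaining 73 GB)
583 GB → tape 4 (remaining 217 GB)
118 GB → tape 4 (remaining 99 GB)
578 GB → tape 5 (remaining 222 GB)
219 GB → tape 5 (remaining 3 GB)
116 GB → tape 6 (remaining 684 GB)
412 GB → tape 6 (remaining 272 GB)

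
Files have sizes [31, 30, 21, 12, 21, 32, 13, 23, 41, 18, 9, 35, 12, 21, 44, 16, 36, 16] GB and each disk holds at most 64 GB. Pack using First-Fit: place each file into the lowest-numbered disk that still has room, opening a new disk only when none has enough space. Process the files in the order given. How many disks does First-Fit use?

disk 1: place 31 GB, 33 GB left
disk 1: place 30 GB, 3 GB left
disk 2: place 21 GB, 43 GB left
disk 2: place 12 GB, 31 GB left
disk 2: place 21 GB, 10 GB left
disk 3: place 32 GB, 32 GB left
disk 3: place 13 GB, 19 GB left
disk 4: place 23 GB, 41 GB left
disk 4: place 41 GB, 0 GB left
disk 3: place 18 GB, 1 GB left
disk 2: place 9 GB, 1 GB left
disk 5: place 35 GB, 29 GB left
disk 5: place 12 GB, 17 GB left
disk 6: place 21 GB, 43 GB left
disk 7: place 44 GB, 20 GB left
disk 5: place 16 GB, 1 GB left
disk 6: place 36 GB, 7 GB left
disk 7: place 16 GB, 4 GB left
Final disks: [31,30] [21,12,21,9] [32,13,18] [23,41] [35,12,16] [21,36] [44,16].

7 disks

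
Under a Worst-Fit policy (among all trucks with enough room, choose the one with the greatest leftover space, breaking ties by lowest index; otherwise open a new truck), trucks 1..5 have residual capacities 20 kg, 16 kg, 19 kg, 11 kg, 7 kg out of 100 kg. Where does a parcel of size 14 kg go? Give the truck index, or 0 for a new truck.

Trucks with room: truck 1 (20 kg), truck 2 (16 kg), truck 3 (19 kg).
Most room is truck 1 with 20 kg free.

1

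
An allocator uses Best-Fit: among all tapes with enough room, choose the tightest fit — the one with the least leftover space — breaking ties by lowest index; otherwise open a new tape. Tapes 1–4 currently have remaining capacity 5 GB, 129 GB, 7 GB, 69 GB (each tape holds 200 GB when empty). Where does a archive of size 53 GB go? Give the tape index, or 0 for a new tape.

Tapes with room: tape 2 (129 GB), tape 4 (69 GB).
Tightest fit is tape 4 with 69 GB free.

4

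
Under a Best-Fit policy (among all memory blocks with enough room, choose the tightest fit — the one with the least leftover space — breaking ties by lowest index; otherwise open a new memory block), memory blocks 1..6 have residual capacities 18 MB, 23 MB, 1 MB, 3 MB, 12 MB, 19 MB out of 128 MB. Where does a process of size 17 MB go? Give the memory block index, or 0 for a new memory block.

Memory blocks with room: memory block 1 (18 MB), memory block 2 (23 MB), memory block 6 (19 MB).
Tightest fit is memory block 1 with 18 MB free.

1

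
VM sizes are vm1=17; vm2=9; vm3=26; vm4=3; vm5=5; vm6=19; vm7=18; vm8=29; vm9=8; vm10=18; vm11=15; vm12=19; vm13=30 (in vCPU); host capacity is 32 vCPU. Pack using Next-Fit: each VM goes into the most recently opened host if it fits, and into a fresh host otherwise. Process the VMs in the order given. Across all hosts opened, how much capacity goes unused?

host 1: place vm1 (17 vCPU), 15 vCPU left
host 1: place vm2 (9 vCPU), 6 vCPU left
host 2: place vm3 (26 vCPU), 6 vCPU left
host 2: place vm4 (3 vCPU), 3 vCPU left
host 3: place vm5 (5 vCPU), 27 vCPU left
host 3: place vm6 (19 vCPU), 8 vCPU left
host 4: place vm7 (18 vCPU), 14 vCPU left
host 5: place vm8 (29 vCPU), 3 vCPU left
host 6: place vm9 (8 vCPU), 24 vCPU left
host 6: place vm10 (18 vCPU), 6 vCPU left
host 7: place vm11 (15 vCPU), 17 vCPU left
host 8: place vm12 (19 vCPU), 13 vCPU left
host 9: place vm13 (30 vCPU), 2 vCPU left
9 hosts × 32 vCPU = 288 vCPU; used 216 vCPU; unused 72 vCPU.

72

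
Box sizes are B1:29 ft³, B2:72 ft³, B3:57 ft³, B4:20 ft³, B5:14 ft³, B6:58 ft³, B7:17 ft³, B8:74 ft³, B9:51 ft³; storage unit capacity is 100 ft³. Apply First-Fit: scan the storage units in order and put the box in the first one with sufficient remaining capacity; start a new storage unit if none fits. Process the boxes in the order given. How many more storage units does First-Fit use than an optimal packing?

First-Fit: [29,57,14] [72,20] [58,17] [74] [51] → 5 storage units.
5 boxes exceed 50 ft³ (half the capacity), and no two of those can share a storage unit, so at least 5 storage units are needed.
So 5 is already optimal.

0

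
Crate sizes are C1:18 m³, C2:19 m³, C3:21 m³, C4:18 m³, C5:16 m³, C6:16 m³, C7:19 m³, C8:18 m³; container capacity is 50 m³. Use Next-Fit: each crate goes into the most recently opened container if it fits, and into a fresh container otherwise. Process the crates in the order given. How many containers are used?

4 containers

Put C1 (18 m³) in container 1; 32 m³ remain.
Put C2 (19 m³) in container 1; 13 m³ remain.
Put C3 (21 m³) in container 2; 29 m³ remain.
Put C4 (18 m³) in container 2; 11 m³ remain.
Put C5 (16 m³) in container 3; 34 m³ remain.
Put C6 (16 m³) in container 3; 18 m³ remain.
Put C7 (19 m³) in container 4; 31 m³ remain.
Put C8 (18 m³) in container 4; 13 m³ remain.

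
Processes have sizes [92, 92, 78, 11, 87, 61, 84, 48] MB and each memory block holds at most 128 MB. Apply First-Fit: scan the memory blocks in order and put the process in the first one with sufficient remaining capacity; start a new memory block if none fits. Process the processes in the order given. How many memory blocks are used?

92 MB → memory block 1 (remaining 36 MB)
92 MB → memory block 2 (remaining 36 MB)
78 MB → memory block 3 (remaining 50 MB)
11 MB → memory block 1 (remaining 25 MB)
87 MB → memory block 4 (remaining 41 MB)
61 MB → memory block 5 (remaining 67 MB)
84 MB → memory block 6 (remaining 44 MB)
48 MB → memory block 3 (remaining 2 MB)

6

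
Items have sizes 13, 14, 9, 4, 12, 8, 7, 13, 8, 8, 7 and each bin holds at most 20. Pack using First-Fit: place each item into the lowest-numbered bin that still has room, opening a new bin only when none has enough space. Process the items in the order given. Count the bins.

6

Put 13 in bin 1; 7 remain.
Put 14 in bin 2; 6 remain.
Put 9 in bin 3; 11 remain.
Put 4 in bin 1; 3 remain.
Put 12 in bin 4; 8 remain.
Put 8 in bin 3; 3 remain.
Put 7 in bin 4; 1 remain.
Put 13 in bin 5; 7 remain.
Put 8 in bin 6; 12 remain.
Put 8 in bin 6; 4 remain.
Put 7 in bin 5; 0 remain.
Final bins: [13,4] [14] [9,8] [12,7] [13,7] [8,8].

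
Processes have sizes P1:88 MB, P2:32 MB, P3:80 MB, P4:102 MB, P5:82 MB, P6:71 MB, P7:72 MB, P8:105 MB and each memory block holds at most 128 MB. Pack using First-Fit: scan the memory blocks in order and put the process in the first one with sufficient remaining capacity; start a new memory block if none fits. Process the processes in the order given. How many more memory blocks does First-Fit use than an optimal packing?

First-Fit: [88,32] [80] [102] [82] [71] [72] [105] → 7 memory blocks.
7 processes exceed 64 MB (half the capacity), and no two of those can share a memory block, so at least 7 memory blocks are needed.
So 7 is already optimal.

0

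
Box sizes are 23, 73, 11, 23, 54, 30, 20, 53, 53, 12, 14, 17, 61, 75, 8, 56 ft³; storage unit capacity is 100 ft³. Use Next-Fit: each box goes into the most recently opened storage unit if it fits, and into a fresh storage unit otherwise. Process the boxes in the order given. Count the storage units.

storage unit 1: place 23 ft³, 77 ft³ left
storage unit 1: place 73 ft³, 4 ft³ left
storage unit 2: place 11 ft³, 89 ft³ left
storage unit 2: place 23 ft³, 66 ft³ left
storage unit 2: place 54 ft³, 12 ft³ left
storage unit 3: place 30 ft³, 70 ft³ left
storage unit 3: place 20 ft³, 50 ft³ left
storage unit 4: place 53 ft³, 47 ft³ left
storage unit 5: place 53 ft³, 47 ft³ left
storage unit 5: place 12 ft³, 35 ft³ left
storage unit 5: place 14 ft³, 21 ft³ left
storage unit 5: place 17 ft³, 4 ft³ left
storage unit 6: place 61 ft³, 39 ft³ left
storage unit 7: place 75 ft³, 25 ft³ left
storage unit 7: place 8 ft³, 17 ft³ left
storage unit 8: place 56 ft³, 44 ft³ left

8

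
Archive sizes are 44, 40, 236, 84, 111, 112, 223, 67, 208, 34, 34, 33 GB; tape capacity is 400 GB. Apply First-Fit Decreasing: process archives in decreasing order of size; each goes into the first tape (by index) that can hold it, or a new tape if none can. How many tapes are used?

Sorted descending: 236, 223, 208, 112, 111, 84, 67, 44, 40, 34, 34, 33.
Put 236 GB in tape 1; 164 GB remain.
Put 223 GB in tape 2; 177 GB remain.
Put 208 GB in tape 3; 192 GB remain.
Put 112 GB in tape 1; 52 GB remain.
Put 111 GB in tape 2; 66 GB remain.
Put 84 GB in tape 3; 108 GB remain.
Put 67 GB in tape 3; 41 GB remain.
Put 44 GB in tape 1; 8 GB remain.
Put 40 GB in tape 2; 26 GB remain.
Put 34 GB in tape 3; 7 GB remain.
Put 34 GB in tape 4; 366 GB remain.
Put 33 GB in tape 4; 333 GB remain.
Final tapes: [236,112,44] [223,111,40] [208,84,67,34] [34,33].

4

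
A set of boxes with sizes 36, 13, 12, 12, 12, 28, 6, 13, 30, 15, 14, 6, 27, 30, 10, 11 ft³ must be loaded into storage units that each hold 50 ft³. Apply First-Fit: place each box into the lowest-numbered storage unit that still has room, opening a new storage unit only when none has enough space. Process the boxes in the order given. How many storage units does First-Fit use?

7

storage unit 1: place 36 ft³, 14 ft³ left
storage unit 1: place 13 ft³, 1 ft³ left
storage unit 2: place 12 ft³, 38 ft³ left
storage unit 2: place 12 ft³, 26 ft³ left
storage unit 2: place 12 ft³, 14 ft³ left
storage unit 3: place 28 ft³, 22 ft³ left
storage unit 2: place 6 ft³, 8 ft³ left
storage unit 3: place 13 ft³, 9 ft³ left
storage unit 4: place 30 ft³, 20 ft³ left
storage unit 4: place 15 ft³, 5 ft³ left
storage unit 5: place 14 ft³, 36 ft³ left
storage unit 2: place 6 ft³, 2 ft³ left
storage unit 5: place 27 ft³, 9 ft³ left
storage unit 6: place 30 ft³, 20 ft³ left
storage unit 6: place 10 ft³, 10 ft³ left
storage unit 7: place 11 ft³, 39 ft³ left
Final storage units: [36,13] [12,12,12,6,6] [28,13] [30,15] [14,27] [30,10] [11].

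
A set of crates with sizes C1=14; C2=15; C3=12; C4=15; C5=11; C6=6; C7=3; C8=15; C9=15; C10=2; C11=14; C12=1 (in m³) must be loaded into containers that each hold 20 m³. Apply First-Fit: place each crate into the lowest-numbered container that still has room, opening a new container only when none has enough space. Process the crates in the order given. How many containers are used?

8

Put C1 (14 m³) in container 1; 6 m³ remain.
Put C2 (15 m³) in container 2; 5 m³ remain.
Put C3 (12 m³) in container 3; 8 m³ remain.
Put C4 (15 m³) in container 4; 5 m³ remain.
Put C5 (11 m³) in container 5; 9 m³ remain.
Put C6 (6 m³) in container 1; 0 m³ remain.
Put C7 (3 m³) in container 2; 2 m³ remain.
Put C8 (15 m³) in container 6; 5 m³ remain.
Put C9 (15 m³) in container 7; 5 m³ remain.
Put C10 (2 m³) in container 2; 0 m³ remain.
Put C11 (14 m³) in container 8; 6 m³ remain.
Put C12 (1 m³) in container 3; 7 m³ remain.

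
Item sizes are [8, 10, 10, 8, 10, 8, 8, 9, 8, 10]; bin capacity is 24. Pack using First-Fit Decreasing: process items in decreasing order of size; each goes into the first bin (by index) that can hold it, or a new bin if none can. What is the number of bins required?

5

Sorted descending: 10, 10, 10, 10, 9, 8, 8, 8, 8, 8.
Put 10 in bin 1; 14 remain.
Put 10 in bin 1; 4 remain.
Put 10 in bin 2; 14 remain.
Put 10 in bin 2; 4 remain.
Put 9 in bin 3; 15 remain.
Put 8 in bin 3; 7 remain.
Put 8 in bin 4; 16 remain.
Put 8 in bin 4; 8 remain.
Put 8 in bin 4; 0 remain.
Put 8 in bin 5; 16 remain.
Final bins: [10,10] [10,10] [9,8] [8,8,8] [8].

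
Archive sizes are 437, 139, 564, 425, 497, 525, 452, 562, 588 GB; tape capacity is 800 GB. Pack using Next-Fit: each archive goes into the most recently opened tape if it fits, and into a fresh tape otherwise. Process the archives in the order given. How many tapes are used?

tape 1: place 437 GB, 363 GB left
tape 1: place 139 GB, 224 GB left
tape 2: place 564 GB, 236 GB left
tape 3: place 425 GB, 375 GB left
tape 4: place 497 GB, 303 GB left
tape 5: place 525 GB, 275 GB left
tape 6: place 452 GB, 348 GB left
tape 7: place 562 GB, 238 GB left
tape 8: place 588 GB, 212 GB left

8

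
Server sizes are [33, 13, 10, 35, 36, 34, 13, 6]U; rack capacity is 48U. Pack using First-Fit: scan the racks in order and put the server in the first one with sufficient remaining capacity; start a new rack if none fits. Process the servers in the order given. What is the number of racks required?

4 racks

rack 1: place 33U, 15U left
rack 1: place 13U, 2U left
rack 2: place 10U, 38U left
rack 2: place 35U, 3U left
rack 3: place 36U, 12U left
rack 4: place 34U, 14U left
rack 4: place 13U, 1U left
rack 3: place 6U, 6U left
Final racks: [33,13] [10,35] [36,6] [34,13].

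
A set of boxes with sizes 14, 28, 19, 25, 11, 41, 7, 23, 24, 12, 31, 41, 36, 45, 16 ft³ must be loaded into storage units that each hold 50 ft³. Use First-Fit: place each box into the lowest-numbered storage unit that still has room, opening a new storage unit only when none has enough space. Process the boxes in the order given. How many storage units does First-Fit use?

9 storage units

14 ft³ → storage unit 1 (remaining 36 ft³)
28 ft³ → storage unit 1 (remaining 8 ft³)
19 ft³ → storage unit 2 (remaining 31 ft³)
25 ft³ → storage unit 2 (remaining 6 ft³)
11 ft³ → storage unit 3 (remaining 39 ft³)
41 ft³ → storage unit 4 (remaining 9 ft³)
7 ft³ → storage unit 1 (remaining 1 ft³)
23 ft³ → storage unit 3 (remaining 16 ft³)
24 ft³ → storage unit 5 (remaining 26 ft³)
12 ft³ → storage unit 3 (remaining 4 ft³)
31 ft³ → storage unit 6 (remaining 19 ft³)
41 ft³ → storage unit 7 (remaining 9 ft³)
36 ft³ → storage unit 8 (remaining 14 ft³)
45 ft³ → storage unit 9 (remaining 5 ft³)
16 ft³ → storage unit 5 (remaining 10 ft³)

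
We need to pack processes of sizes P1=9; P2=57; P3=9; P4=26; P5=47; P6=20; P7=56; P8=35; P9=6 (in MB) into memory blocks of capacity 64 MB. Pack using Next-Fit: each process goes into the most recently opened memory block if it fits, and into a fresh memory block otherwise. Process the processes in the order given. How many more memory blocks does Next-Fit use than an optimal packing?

2

Next-Fit: [9] [57] [9,26] [47] [20] [56] [35,6] → 7 memory blocks.
Total size 265 MB; any packing needs at least ⌈265/64⌉ = 5 memory blocks.
An optimal packing achieves that bound: [57,6] [56] [47,9] [35,26] [20,9] → 5 memory blocks.
Excess: 7 − 5 = 2.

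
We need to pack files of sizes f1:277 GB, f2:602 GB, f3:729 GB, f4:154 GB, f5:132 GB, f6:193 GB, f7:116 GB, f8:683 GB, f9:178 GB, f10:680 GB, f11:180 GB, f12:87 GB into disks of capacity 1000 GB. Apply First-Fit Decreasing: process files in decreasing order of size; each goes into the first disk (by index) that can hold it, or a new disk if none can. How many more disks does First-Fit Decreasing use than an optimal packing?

First-Fit Decreasing: [729,193] [683,277] [680,180,132] [602,178,154] [116,87] → 5 disks.
Total size 4011 GB; any packing needs at least ⌈4011/1000⌉ = 5 disks.
So 5 is already optimal.

0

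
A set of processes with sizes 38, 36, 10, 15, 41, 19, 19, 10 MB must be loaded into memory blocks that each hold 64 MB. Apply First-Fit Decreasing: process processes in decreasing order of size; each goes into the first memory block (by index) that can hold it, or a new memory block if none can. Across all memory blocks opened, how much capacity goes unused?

68

Sorted descending: 41, 38, 36, 19, 19, 15, 10, 10.
Put 41 MB in memory block 1; 23 MB remain.
Put 38 MB in memory block 2; 26 MB remain.
Put 36 MB in memory block 3; 28 MB remain.
Put 19 MB in memory block 1; 4 MB remain.
Put 19 MB in memory block 2; 7 MB remain.
Put 15 MB in memory block 3; 13 MB remain.
Put 10 MB in memory block 3; 3 MB remain.
Put 10 MB in memory block 4; 54 MB remain.
4 memory blocks × 64 MB = 256 MB; used 188 MB; unused 68 MB.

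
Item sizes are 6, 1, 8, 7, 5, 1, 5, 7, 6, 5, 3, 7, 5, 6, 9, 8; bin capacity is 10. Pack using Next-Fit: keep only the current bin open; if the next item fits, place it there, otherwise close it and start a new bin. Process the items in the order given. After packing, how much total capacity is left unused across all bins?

Put 6 in bin 1; 4 remain.
Put 1 in bin 1; 3 remain.
Put 8 in bin 2; 2 remain.
Put 7 in bin 3; 3 remain.
Put 5 in bin 4; 5 remain.
Put 1 in bin 4; 4 remain.
Put 5 in bin 5; 5 remain.
Put 7 in bin 6; 3 remain.
Put 6 in bin 7; 4 remain.
Put 5 in bin 8; 5 remain.
Put 3 in bin 8; 2 remain.
Put 7 in bin 9; 3 remain.
Put 5 in bin 10; 5 remain.
Put 6 in bin 11; 4 remain.
Put 9 in bin 12; 1 remain.
Put 8 in bin 13; 2 remain.
13 bins × 10 = 130; used 89; unused 41.

41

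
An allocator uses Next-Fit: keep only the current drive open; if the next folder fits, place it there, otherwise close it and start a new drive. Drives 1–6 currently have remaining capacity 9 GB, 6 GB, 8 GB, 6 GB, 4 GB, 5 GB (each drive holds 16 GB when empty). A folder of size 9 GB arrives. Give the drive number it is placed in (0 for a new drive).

Next-Fit only looks at drive 6, which has 5 GB free.
9 GB does not fit, so a new drive is opened.

0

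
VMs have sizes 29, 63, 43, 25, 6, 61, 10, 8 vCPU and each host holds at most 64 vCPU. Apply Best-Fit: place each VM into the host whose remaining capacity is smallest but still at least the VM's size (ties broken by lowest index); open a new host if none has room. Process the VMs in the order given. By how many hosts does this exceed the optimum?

Best-Fit: [29,25,6] [63] [43,10,8] [61] → 4 hosts.
Total size 245 vCPU; any packing needs at least ⌈245/64⌉ = 4 hosts.
So 4 is already optimal.

0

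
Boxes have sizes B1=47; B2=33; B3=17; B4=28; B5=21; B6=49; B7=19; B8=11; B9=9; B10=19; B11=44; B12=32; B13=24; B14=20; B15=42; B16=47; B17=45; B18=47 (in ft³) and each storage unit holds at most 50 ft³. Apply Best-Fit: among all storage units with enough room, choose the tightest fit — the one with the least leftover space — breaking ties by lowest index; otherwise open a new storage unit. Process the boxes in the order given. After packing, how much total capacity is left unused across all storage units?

storage unit 1: place B1 (47 ft³), 3 ft³ left
storage unit 2: place B2 (33 ft³), 17 ft³ left
storage unit 2: place B3 (17 ft³), 0 ft³ left
storage unit 3: place B4 (28 ft³), 22 ft³ left
storage unit 3: place B5 (21 ft³), 1 ft³ left
storage unit 4: place B6 (49 ft³), 1 ft³ left
storage unit 5: place B7 (19 ft³), 31 ft³ left
storage unit 5: place B8 (11 ft³), 20 ft³ left
storage unit 5: place B9 (9 ft³), 11 ft³ left
storage unit 6: place B10 (19 ft³), 31 ft³ left
storage unit 7: place B11 (44 ft³), 6 ft³ left
storage unit 8: place B12 (32 ft³), 18 ft³ left
storage unit 6: place B13 (24 ft³), 7 ft³ left
storage unit 9: place B14 (20 ft³), 30 ft³ left
storage unit 10: place B15 (42 ft³), 8 ft³ left
storage unit 11: place B16 (47 ft³), 3 ft³ left
storage unit 12: place B17 (45 ft³), 5 ft³ left
storage unit 13: place B18 (47 ft³), 3 ft³ left
13 storage units × 50 ft³ = 650 ft³; used 554 ft³; unused 96 ft³.

96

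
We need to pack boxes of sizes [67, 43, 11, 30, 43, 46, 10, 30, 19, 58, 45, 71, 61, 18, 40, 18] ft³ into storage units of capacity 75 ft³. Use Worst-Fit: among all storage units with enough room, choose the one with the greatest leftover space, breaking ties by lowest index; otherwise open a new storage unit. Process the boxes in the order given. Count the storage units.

storage unit 1: place 67 ft³, 8 ft³ left
storage unit 2: place 43 ft³, 32 ft³ left
storage unit 2: place 11 ft³, 21 ft³ left
storage unit 3: place 30 ft³, 45 ft³ left
storage unit 3: place 43 ft³, 2 ft³ left
storage unit 4: place 46 ft³, 29 ft³ left
storage unit 4: place 10 ft³, 19 ft³ left
storage unit 5: place 30 ft³, 45 ft³ left
storage unit 5: place 19 ft³, 26 ft³ left
storage unit 6: place 58 ft³, 17 ft³ left
storage unit 7: place 45 ft³, 30 ft³ left
storage unit 8: place 71 ft³, 4 ft³ left
storage unit 9: place 61 ft³, 14 ft³ left
storage unit 7: place 18 ft³, 12 ft³ left
storage unit 10: place 40 ft³, 35 ft³ left
storage unit 10: place 18 ft³, 17 ft³ left
Final storage units: [67] [43,11] [30,43] [46,10] [30,19] [58] [45,18] [71] [61] [40,18].

10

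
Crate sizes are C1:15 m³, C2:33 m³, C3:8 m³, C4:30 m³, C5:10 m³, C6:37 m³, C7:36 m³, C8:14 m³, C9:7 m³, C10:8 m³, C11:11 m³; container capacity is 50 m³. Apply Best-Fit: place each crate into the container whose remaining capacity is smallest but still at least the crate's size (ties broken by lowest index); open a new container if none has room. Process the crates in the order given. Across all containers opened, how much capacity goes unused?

41

Put C1 (15 m³) in container 1; 35 m³ remain.
Put C2 (33 m³) in container 1; 2 m³ remain.
Put C3 (8 m³) in container 2; 42 m³ remain.
Put C4 (30 m³) in container 2; 12 m³ remain.
Put C5 (10 m³) in container 2; 2 m³ remain.
Put C6 (37 m³) in container 3; 13 m³ remain.
Put C7 (36 m³) in container 4; 14 m³ remain.
Put C8 (14 m³) in container 4; 0 m³ remain.
Put C9 (7 m³) in container 3; 6 m³ remain.
Put C10 (8 m³) in container 5; 42 m³ remain.
Put C11 (11 m³) in container 5; 31 m³ remain.
5 containers × 50 m³ = 250 m³; used 209 m³; unused 41 m³.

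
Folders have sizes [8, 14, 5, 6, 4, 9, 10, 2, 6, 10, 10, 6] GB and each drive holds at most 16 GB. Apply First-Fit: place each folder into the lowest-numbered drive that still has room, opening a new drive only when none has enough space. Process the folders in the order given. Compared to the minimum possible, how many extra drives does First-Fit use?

First-Fit: [8,5,2] [14] [6,4,6] [9,6] [10] [10] [10] → 7 drives.
Total size 90 GB; any packing needs at least ⌈90/16⌉ = 6 drives.
An optimal packing achieves that bound: [14,2] [10,6] [10,6] [10,6] [9,5] [8,4] → 6 drives.
Excess: 7 − 6 = 1.

1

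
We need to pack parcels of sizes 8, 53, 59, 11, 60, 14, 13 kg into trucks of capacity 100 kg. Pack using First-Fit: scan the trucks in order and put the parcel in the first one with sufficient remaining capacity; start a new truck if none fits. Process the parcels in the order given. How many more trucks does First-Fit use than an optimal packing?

0

First-Fit: [8,53,11,14,13] [59] [60] → 3 trucks.
Total size 218 kg; any packing needs at least ⌈218/100⌉ = 3 trucks.
So 3 is already optimal.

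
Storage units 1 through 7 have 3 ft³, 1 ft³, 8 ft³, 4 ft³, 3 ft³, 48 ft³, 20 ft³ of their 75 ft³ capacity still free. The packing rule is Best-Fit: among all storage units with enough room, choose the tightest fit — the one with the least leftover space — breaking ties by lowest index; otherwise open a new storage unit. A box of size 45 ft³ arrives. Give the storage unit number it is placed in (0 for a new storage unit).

Storage units with room: storage unit 6 (48 ft³).
Tightest fit is storage unit 6 with 48 ft³ free.

6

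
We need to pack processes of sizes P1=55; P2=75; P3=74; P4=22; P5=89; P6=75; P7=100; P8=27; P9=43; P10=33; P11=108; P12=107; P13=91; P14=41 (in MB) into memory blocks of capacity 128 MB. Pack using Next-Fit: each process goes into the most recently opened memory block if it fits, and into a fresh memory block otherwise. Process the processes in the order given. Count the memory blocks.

memory block 1: place P1 (55 MB), 73 MB left
memory block 2: place P2 (75 MB), 53 MB left
memory block 3: place P3 (74 MB), 54 MB left
memory block 3: place P4 (22 MB), 32 MB left
memory block 4: place P5 (89 MB), 39 MB left
memory block 5: place P6 (75 MB), 53 MB left
memory block 6: place P7 (100 MB), 28 MB left
memory block 6: place P8 (27 MB), 1 MB left
memory block 7: place P9 (43 MB), 85 MB left
memory block 7: place P10 (33 MB), 52 MB left
memory block 8: place P11 (108 MB), 20 MB left
memory block 9: place P12 (107 MB), 21 MB left
memory block 10: place P13 (91 MB), 37 MB left
memory block 11: place P14 (41 MB), 87 MB left
Final memory blocks: [55] [75] [74,22] [89] [75] [100,27] [43,33] [108] [107] [91] [41].

11 memory blocks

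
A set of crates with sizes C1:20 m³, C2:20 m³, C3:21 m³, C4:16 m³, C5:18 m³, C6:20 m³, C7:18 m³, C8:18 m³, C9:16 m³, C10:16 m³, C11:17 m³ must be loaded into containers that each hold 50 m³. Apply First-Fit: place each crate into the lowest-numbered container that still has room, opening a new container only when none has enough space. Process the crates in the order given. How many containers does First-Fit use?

5

Put C1 (20 m³) in container 1; 30 m³ remain.
Put C2 (20 m³) in container 1; 10 m³ remain.
Put C3 (21 m³) in container 2; 29 m³ remain.
Put C4 (16 m³) in container 2; 13 m³ remain.
Put C5 (18 m³) in container 3; 32 m³ remain.
Put C6 (20 m³) in container 3; 12 m³ remain.
Put C7 (18 m³) in container 4; 32 m³ remain.
Put C8 (18 m³) in container 4; 14 m³ remain.
Put C9 (16 m³) in container 5; 34 m³ remain.
Put C10 (16 m³) in container 5; 18 m³ remain.
Put C11 (17 m³) in container 5; 1 m³ remain.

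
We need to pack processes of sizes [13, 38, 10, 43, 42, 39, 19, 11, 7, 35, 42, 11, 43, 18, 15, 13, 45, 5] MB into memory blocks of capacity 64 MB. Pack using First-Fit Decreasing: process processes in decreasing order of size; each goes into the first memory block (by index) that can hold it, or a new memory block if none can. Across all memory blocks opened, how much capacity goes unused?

63

Sorted descending: 45, 43, 43, 42, 42, 39, 38, 35, 19, 18, 15, 13, 13, 11, 11, 10, 7, 5.
memory block 1: place 45 MB, 19 MB left
memory block 2: place 43 MB, 21 MB left
memory block 3: place 43 MB, 21 MB left
memory block 4: place 42 MB, 22 MB left
memory block 5: place 42 MB, 22 MB left
memory block 6: place 39 MB, 25 MB left
memory block 7: place 38 MB, 26 MB left
memory block 8: place 35 MB, 29 MB left
memory block 1: place 19 MB, 0 MB left
memory block 2: place 18 MB, 3 MB left
memory block 3: place 15 MB, 6 MB left
memory block 4: place 13 MB, 9 MB left
memory block 5: place 13 MB, 9 MB left
memory block 6: place 11 MB, 14 MB left
memory block 6: place 11 MB, 3 MB left
memory block 7: place 10 MB, 16 MB left
memory block 4: place 7 MB, 2 MB left
memory block 3: place 5 MB, 1 MB left
8 memory blocks × 64 MB = 512 MB; used 449 MB; unused 63 MB.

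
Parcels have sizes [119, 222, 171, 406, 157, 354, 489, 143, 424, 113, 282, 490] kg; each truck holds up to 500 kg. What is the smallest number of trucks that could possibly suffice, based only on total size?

7 trucks

Total size = 119 + 222 + 171 + 406 + 157 + 354 + 489 + 143 + 424 + 113 + 282 + 490 = 3370 kg.
⌈3370 / 500⌉ = 7.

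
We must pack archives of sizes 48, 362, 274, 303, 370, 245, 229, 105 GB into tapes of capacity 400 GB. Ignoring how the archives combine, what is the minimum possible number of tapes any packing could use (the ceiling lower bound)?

5 tapes

Total size = 48 + 362 + 274 + 303 + 370 + 245 + 229 + 105 = 1936 GB.
⌈1936 / 400⌉ = 5.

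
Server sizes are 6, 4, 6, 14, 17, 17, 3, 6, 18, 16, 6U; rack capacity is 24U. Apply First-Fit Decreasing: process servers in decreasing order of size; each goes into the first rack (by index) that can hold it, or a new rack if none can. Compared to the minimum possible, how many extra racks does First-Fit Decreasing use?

First-Fit Decreasing: [18,6] [17,6] [17,6] [16,6] [14,4,3] → 5 racks.
Total size 113U; any packing needs at least ⌈113/24⌉ = 5 racks.
So 5 is already optimal.

0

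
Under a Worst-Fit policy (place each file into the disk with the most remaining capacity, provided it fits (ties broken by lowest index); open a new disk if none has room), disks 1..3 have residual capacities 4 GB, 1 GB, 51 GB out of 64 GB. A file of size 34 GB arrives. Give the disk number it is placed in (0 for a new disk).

Disks with room: disk 3 (51 GB).
Most room is disk 3 with 51 GB free.

3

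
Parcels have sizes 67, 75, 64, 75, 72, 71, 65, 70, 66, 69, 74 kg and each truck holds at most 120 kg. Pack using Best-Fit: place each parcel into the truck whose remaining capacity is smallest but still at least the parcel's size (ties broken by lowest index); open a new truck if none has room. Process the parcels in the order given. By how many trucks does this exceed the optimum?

0

Best-Fit: [67] [75] [64] [75] [72] [71] [65] [70] [66] [69] [74] → 11 trucks.
11 parcels exceed 60 kg (half the capacity), and no two of those can share a truck, so at least 11 trucks are needed.
So 11 is already optimal.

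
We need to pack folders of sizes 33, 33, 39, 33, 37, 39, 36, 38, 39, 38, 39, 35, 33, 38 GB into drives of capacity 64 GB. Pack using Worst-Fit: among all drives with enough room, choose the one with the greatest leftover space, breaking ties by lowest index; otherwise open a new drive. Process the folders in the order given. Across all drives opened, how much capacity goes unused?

386

33 GB → drive 1 (remaining 31 GB)
33 GB → drive 2 (remaining 31 GB)
39 GB → drive 3 (remaining 25 GB)
33 GB → drive 4 (remaining 31 GB)
37 GB → drive 5 (remaining 27 GB)
39 GB → drive 6 (remaining 25 GB)
36 GB → drive 7 (remaining 28 GB)
38 GB → drive 8 (remaining 26 GB)
39 GB → drive 9 (remaining 25 GB)
38 GB → drive 10 (remaining 26 GB)
39 GB → drive 11 (remaining 25 GB)
35 GB → drive 12 (remaining 29 GB)
33 GB → drive 13 (remaining 31 GB)
38 GB → drive 14 (remaining 26 GB)
14 drives × 64 GB = 896 GB; used 510 GB; unused 386 GB.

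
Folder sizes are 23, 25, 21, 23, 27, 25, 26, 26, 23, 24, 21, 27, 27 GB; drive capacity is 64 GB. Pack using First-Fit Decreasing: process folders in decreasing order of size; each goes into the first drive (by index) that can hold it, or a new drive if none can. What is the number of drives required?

7 drives

Sorted descending: 27, 27, 27, 26, 26, 25, 25, 24, 23, 23, 23, 21, 21.
Put 27 GB in drive 1; 37 GB remain.
Put 27 GB in drive 1; 10 GB remain.
Put 27 GB in drive 2; 37 GB remain.
Put 26 GB in drive 2; 11 GB remain.
Put 26 GB in drive 3; 38 GB remain.
Put 25 GB in drive 3; 13 GB remain.
Put 25 GB in drive 4; 39 GB remain.
Put 24 GB in drive 4; 15 GB remain.
Put 23 GB in drive 5; 41 GB remain.
Put 23 GB in drive 5; 18 GB remain.
Put 23 GB in drive 6; 41 GB remain.
Put 21 GB in drive 6; 20 GB remain.
Put 21 GB in drive 7; 43 GB remain.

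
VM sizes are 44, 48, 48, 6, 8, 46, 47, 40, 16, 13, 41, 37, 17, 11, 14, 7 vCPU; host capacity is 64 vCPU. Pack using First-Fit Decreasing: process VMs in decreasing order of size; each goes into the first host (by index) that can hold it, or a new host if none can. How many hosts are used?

8 hosts

Sorted descending: 48, 48, 47, 46, 44, 41, 40, 37, 17, 16, 14, 13, 11, 8, 7, 6.
48 vCPU → host 1 (remaining 16 vCPU)
48 vCPU → host 2 (remaining 16 vCPU)
47 vCPU → host 3 (remaining 17 vCPU)
46 vCPU → host 4 (remaining 18 vCPU)
44 vCPU → host 5 (remaining 20 vCPU)
41 vCPU → host 6 (remaining 23 vCPU)
40 vCPU → host 7 (remaining 24 vCPU)
37 vCPU → host 8 (remaining 27 vCPU)
17 vCPU → host 3 (remaining 0 vCPU)
16 vCPU → host 1 (remaining 0 vCPU)
14 vCPU → host 2 (remaining 2 vCPU)
13 vCPU → host 4 (remaining 5 vCPU)
11 vCPU → host 5 (remaining 9 vCPU)
8 vCPU → host 5 (remaining 1 vCPU)
7 vCPU → host 6 (remaining 16 vCPU)
6 vCPU → host 6 (remaining 10 vCPU)
Final hosts: [48,16] [48,14] [47,17] [46,13] [44,11,8] [41,7,6] [40] [37].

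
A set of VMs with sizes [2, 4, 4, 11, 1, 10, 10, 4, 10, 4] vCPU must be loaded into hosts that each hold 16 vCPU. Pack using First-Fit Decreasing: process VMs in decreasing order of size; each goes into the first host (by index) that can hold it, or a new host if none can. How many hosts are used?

Sorted descending: 11, 10, 10, 10, 4, 4, 4, 4, 2, 1.
Put 11 vCPU in host 1; 5 vCPU remain.
Put 10 vCPU in host 2; 6 vCPU remain.
Put 10 vCPU in host 3; 6 vCPU remain.
Put 10 vCPU in host 4; 6 vCPU remain.
Put 4 vCPU in host 1; 1 vCPU remain.
Put 4 vCPU in host 2; 2 vCPU remain.
Put 4 vCPU in host 3; 2 vCPU remain.
Put 4 vCPU in host 4; 2 vCPU remain.
Put 2 vCPU in host 2; 0 vCPU remain.
Put 1 vCPU in host 1; 0 vCPU remain.

4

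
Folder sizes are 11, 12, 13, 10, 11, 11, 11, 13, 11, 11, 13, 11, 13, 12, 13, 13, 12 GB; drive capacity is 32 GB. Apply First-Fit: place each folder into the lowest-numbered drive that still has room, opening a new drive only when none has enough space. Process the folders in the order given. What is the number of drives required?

9

Put 11 GB in drive 1; 21 GB remain.
Put 12 GB in drive 1; 9 GB remain.
Put 13 GB in drive 2; 19 GB remain.
Put 10 GB in drive 2; 9 GB remain.
Put 11 GB in drive 3; 21 GB remain.
Put 11 GB in drive 3; 10 GB remain.
Put 11 GB in drive 4; 21 GB remain.
Put 13 GB in drive 4; 8 GB remain.
Put 11 GB in drive 5; 21 GB remain.
Put 11 GB in drive 5; 10 GB remain.
Put 13 GB in drive 6; 19 GB remain.
Put 11 GB in drive 6; 8 GB remain.
Put 13 GB in drive 7; 19 GB remain.
Put 12 GB in drive 7; 7 GB remain.
Put 13 GB in drive 8; 19 GB remain.
Put 13 GB in drive 8; 6 GB remain.
Put 12 GB in drive 9; 20 GB remain.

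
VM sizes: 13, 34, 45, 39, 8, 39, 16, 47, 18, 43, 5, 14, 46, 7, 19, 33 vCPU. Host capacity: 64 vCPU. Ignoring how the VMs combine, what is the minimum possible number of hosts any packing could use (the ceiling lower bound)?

Total size = 13 + 34 + 45 + 39 + 8 + 39 + 16 + 47 + 18 + 43 + 5 + 14 + 46 + 7 + 19 + 33 = 426 vCPU.
⌈426 / 64⌉ = 7.

7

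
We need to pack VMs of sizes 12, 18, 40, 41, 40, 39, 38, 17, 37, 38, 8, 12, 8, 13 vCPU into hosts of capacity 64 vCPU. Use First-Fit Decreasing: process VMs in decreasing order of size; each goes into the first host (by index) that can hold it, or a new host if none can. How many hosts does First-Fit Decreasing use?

Sorted descending: 41, 40, 40, 39, 38, 38, 37, 18, 17, 13, 12, 12, 8, 8.
41 vCPU → host 1 (remaining 23 vCPU)
40 vCPU → host 2 (remaining 24 vCPU)
40 vCPU → host 3 (remaining 24 vCPU)
39 vCPU → host 4 (remaining 25 vCPU)
38 vCPU → host 5 (remaining 26 vCPU)
38 vCPU → host 6 (remaining 26 vCPU)
37 vCPU → host 7 (remaining 27 vCPU)
18 vCPU → host 1 (remaining 5 vCPU)
17 vCPU → host 2 (remaining 7 vCPU)
13 vCPU → host 3 (remaining 11 vCPU)
12 vCPU → host 4 (remaining 13 vCPU)
12 vCPU → host 4 (remaining 1 vCPU)
8 vCPU → host 3 (remaining 3 vCPU)
8 vCPU → host 5 (remaining 18 vCPU)

7 hosts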